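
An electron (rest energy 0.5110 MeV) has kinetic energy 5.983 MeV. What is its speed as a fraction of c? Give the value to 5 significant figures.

γ = 1 + K/(m₀c²) = 1 + 5.983/0.5110 = 12.70841
β = √(1 − 1/γ²) = 0.99690

β ≈ 0.99690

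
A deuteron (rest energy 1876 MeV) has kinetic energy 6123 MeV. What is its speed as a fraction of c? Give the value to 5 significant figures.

β ≈ 0.97211

γ = 1 + K/(m₀c²) = 1 + 6123/1876 = 4.263859
β = √(1 − 1/γ²) = 0.97211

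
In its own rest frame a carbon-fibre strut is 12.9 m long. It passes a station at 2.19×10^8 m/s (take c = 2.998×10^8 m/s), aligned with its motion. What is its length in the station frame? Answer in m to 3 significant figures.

L ≈ 8.81 m

β = v/c = 2.19×10^8 / 2.998×10^8 = 0.73049
γ = 1/√(1 − 0.73049²) = 1.4643
Length contraction: L = L₀/γ = 12.9/1.4643 = 8.81 m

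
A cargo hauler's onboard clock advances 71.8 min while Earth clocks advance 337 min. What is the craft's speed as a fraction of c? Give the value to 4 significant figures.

γ = Δt/τ₀ = 337/71.8 = 4.69359
β = √(1 − 1/γ²) = √(1 − 1/4.69359²) = 0.9770

β ≈ 0.9770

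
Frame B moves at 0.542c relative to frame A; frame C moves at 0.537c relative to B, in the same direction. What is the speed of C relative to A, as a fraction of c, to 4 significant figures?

u ≈ 0.8358c

Compose boost 2: (0.537 + 0.542)/(1 + 0.537×0.542) = 1.079/1.29105 = 0.8358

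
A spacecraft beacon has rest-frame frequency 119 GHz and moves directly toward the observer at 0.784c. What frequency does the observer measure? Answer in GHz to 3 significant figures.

f_obs ≈ 342 GHz

Relativistic Doppler: f_obs = f_src √((1+β)/(1−β))
= 119 × √(1.7840/0.21600) = 119 × 2.8739 = 342 GHz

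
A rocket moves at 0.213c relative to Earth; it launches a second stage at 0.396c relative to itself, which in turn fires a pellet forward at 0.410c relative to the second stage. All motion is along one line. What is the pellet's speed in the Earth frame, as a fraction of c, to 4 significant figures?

u ≈ 0.7898c

Compose boost 2: (0.396 + 0.213)/(1 + 0.396×0.213) = 0.6090/1.08435 = 0.561628
Compose boost 3: (0.410 + 0.561628)/(1 + 0.410×0.561628) = 0.971628/1.23027 = 0.7898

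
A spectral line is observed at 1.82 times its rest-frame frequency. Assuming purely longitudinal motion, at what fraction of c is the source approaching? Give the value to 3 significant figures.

β ≈ 0.536

f_obs/f_src = √((1+β)/(1−β)) = 1.82  ⇒  (1+β)/(1−β) = 3.3124
β = |1 − D²|/(1 + D²) = |1 − 3.3124|/(1 + 3.3124) = 0.536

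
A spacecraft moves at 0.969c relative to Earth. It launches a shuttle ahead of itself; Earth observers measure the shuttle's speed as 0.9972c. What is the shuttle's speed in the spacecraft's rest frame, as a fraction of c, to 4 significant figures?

u' ≈ 0.8365c

Inverse velocity addition: u' = (u − v)/(1 − uv/c²)
= (0.9972 − 0.969)/(1 − 0.9972×0.969) = 0.02820/0.0337132 = 0.8365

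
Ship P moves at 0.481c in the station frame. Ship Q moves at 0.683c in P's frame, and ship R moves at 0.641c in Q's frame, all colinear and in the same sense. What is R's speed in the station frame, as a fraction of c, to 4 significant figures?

u ≈ 0.9715c

Compose boost 2: (0.683 + 0.481)/(1 + 0.683×0.481) = 1.164/1.32852 = 0.876161
Compose boost 3: (0.641 + 0.876161)/(1 + 0.641×0.876161) = 1.51716/1.56162 = 0.9715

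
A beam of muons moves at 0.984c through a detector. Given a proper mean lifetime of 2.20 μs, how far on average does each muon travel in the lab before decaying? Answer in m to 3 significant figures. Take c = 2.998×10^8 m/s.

γ = 1/√(1 − 0.984²) = 5.6127
Dilated lifetime: Δt = γτ₀ = 5.6127 × 2.20 μs = 12.348 μs
d = vΔt = 0.984c × 12.348 μs = 2.9500×10^8 m/s × 1.2348×10^-5 s = 3640 m

d ≈ 3640 m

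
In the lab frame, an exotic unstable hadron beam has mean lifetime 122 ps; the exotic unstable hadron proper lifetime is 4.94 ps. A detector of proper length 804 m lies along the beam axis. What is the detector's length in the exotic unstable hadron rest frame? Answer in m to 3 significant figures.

L ≈ 32.6 m

Time dilation ⇒ γ = Δt/τ₀ = 122/4.94 = 24.696
Length contraction: L = L₀/γ = 804/24.696 = 32.6 m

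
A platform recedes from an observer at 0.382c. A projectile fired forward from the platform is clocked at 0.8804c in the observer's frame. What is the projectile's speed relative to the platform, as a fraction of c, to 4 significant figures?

Inverse velocity addition: u' = (u − v)/(1 − uv/c²)
= (0.8804 − 0.382)/(1 − 0.8804×0.382) = 0.4984/0.663687 = 0.7510

u' ≈ 0.7510c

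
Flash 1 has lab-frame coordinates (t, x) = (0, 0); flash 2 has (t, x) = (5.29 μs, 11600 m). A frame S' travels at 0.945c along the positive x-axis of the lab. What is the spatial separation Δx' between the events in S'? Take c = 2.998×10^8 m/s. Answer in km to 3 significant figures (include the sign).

γ = 1/√(1 − 0.945²) = 3.0574
Δx' = γ(Δx − vΔt) = 3.0574 × (11600 m − 0.945×(2.998×10^8 m/s)×5.29×10^-6 s)
= 3.0574 × (10101 m) = 30.9 km

Δx' ≈ 30.9 km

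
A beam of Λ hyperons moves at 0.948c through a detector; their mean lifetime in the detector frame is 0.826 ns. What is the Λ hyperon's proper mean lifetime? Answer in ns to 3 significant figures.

τ₀ ≈ 0.263 ns

γ = 1/√(1 − 0.948²) = 3.1420
Proper time: τ₀ = Δt/γ = 0.826/3.1420 = 0.263 ns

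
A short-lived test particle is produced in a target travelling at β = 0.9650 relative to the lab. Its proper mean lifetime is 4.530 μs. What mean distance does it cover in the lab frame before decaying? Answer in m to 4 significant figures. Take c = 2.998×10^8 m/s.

γ = 1/√(1 − 0.9650²) = 3.81316
Dilated lifetime: Δt = γτ₀ = 3.81316 × 4.530 μs = 17.2736 μs
d = vΔt = 0.9650c × 17.2736 μs = 2.89307×10^8 m/s × 1.72736×10^-5 s = 4997 m

d ≈ 4997 m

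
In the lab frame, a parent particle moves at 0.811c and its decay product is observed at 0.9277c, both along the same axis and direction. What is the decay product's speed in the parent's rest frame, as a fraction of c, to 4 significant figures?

u' ≈ 0.4713c

Inverse velocity addition: u' = (u − v)/(1 − uv/c²)
= (0.9277 − 0.811)/(1 − 0.9277×0.811) = 0.1167/0.247635 = 0.4713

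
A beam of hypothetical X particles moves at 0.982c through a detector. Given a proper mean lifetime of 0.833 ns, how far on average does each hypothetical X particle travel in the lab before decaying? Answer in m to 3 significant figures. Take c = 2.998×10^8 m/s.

d ≈ 1.30 m

γ = 1/√(1 − 0.982²) = 5.2943
Dilated lifetime: Δt = γτ₀ = 5.2943 × 0.833 ns = 4.4102 ns
d = vΔt = 0.982c × 4.4102 ns = 2.9440×10^8 m/s × 4.4102×10^-9 s = 1.30 m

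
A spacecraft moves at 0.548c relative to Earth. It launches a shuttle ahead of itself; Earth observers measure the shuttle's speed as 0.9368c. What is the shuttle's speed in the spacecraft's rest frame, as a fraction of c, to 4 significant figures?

u' ≈ 0.7990c

Inverse velocity addition: u' = (u − v)/(1 − uv/c²)
= (0.9368 − 0.548)/(1 − 0.9368×0.548) = 0.3888/0.486634 = 0.7990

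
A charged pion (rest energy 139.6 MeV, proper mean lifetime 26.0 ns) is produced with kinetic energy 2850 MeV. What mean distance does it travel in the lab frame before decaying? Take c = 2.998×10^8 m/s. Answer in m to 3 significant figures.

γ = 1 + K/(m₀c²) = 1 + 2850/139.6 = 21.415
β = √(1 − 1/γ²) = 0.99891
Dilated lifetime: γτ₀ = 21.415 × 26.0 ns = 556.80 ns
d = βc·γτ₀ = 0.99891 × (2.998×10^8 m/s) × 5.5680×10^-7 s = 167 m

d ≈ 167 m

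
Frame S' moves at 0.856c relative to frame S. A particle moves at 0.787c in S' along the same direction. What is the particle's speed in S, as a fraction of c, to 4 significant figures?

Relativistic velocity addition: u = (u' + v)/(1 + u'v/c²)
= (0.787 + 0.856)/(1 + 0.787×0.856) = 1.643/1.67367 = 0.9817

u ≈ 0.9817c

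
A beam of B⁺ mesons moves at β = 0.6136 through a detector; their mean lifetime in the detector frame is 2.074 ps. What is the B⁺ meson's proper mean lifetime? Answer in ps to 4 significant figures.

γ = 1/√(1 − 0.6136²) = 1.26644
Proper time: τ₀ = Δt/γ = 2.074/1.26644 = 1.638 ps

τ₀ ≈ 1.638 ps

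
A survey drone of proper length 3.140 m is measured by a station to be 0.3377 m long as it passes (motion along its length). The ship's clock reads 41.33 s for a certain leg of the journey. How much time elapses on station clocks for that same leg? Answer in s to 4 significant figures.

Δt ≈ 384.3 s

Length contraction ⇒ γ = L₀/L = 3.140/0.3377 = 9.29819
Time dilation: Δt = γτ₀ = 9.29819 × 41.33 s = 384.3 s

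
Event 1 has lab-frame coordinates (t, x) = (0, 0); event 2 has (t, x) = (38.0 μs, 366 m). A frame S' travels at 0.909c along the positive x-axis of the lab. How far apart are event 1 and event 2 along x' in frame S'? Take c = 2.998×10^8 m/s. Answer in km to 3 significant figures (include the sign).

Δx' ≈ -24.0 km

γ = 1/√(1 − 0.909²) = 2.3993
Δx' = γ(Δx − vΔt) = 2.3993 × (366 m − 0.909×(2.998×10^8 m/s)×38.0×10^-6 s)
= 2.3993 × (-9989.7 m) = -24.0 km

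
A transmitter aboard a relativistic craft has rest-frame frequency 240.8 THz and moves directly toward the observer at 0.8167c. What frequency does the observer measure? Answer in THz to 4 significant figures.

f_obs ≈ 758.1 THz

Relativistic Doppler: f_obs = f_src √((1+β)/(1−β))
= 240.8 × √(1.81670/0.183300) = 240.8 × 3.14819 = 758.1 THz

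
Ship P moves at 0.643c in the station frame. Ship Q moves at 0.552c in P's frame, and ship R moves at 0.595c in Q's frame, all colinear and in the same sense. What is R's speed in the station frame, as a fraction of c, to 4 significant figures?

u ≈ 0.9686c

Compose boost 2: (0.552 + 0.643)/(1 + 0.552×0.643) = 1.195/1.35494 = 0.881960
Compose boost 3: (0.595 + 0.881960)/(1 + 0.595×0.881960) = 1.47696/1.52477 = 0.9686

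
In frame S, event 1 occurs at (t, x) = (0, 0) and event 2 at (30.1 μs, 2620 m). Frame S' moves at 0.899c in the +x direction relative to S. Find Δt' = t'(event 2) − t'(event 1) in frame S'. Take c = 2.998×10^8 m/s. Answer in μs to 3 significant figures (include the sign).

γ = 1/√(1 − 0.899²) = 2.2834
Δt' = γ(Δt − vΔx/c²) = 2.2834 × (30.1 μs − 0.899×2620 m / (2.998×10^8 m/s))
= 2.2834 × (22.243 μs) = 50.8 μs

Δt' ≈ 50.8 μs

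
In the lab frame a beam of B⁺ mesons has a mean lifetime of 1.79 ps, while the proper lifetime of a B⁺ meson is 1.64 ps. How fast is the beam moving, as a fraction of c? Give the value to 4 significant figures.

γ = Δt/τ₀ = 1.79/1.64 = 1.09146
β = √(1 − 1/γ²) = √(1 − 1/1.09146²) = 0.4007

β ≈ 0.4007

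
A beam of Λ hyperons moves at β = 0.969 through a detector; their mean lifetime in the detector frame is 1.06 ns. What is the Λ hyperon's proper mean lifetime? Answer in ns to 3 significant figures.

γ = 1/√(1 − 0.969²) = 4.0476
Proper time: τ₀ = Δt/γ = 1.06/4.0476 = 0.262 ns

τ₀ ≈ 0.262 ns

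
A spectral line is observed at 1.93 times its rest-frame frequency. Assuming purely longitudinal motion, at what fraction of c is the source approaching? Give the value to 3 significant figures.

β ≈ 0.577

f_obs/f_src = √((1+β)/(1−β)) = 1.93  ⇒  (1+β)/(1−β) = 3.7249
β = |1 − D²|/(1 + D²) = |1 − 3.7249|/(1 + 3.7249) = 0.577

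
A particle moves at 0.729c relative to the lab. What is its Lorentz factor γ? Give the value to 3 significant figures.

γ ≈ 1.46

γ = 1/√(1 − β²) = 1/√(1 − 0.729²) = 1/√(0.46856) = 1.46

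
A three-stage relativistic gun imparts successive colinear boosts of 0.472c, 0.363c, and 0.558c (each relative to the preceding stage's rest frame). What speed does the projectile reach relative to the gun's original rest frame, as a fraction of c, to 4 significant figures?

Compose boost 2: (0.363 + 0.472)/(1 + 0.363×0.472) = 0.8350/1.17134 = 0.712861
Compose boost 3: (0.558 + 0.712861)/(1 + 0.558×0.712861) = 1.27086/1.39778 = 0.9092

u ≈ 0.9092c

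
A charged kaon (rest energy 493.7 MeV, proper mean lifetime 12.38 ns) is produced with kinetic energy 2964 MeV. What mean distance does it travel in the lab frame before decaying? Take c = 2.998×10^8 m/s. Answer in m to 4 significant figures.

d ≈ 25.73 m

γ = 1 + K/(m₀c²) = 1 + 2964/493.7 = 7.00365
β = √(1 − 1/γ²) = 0.989754
Dilated lifetime: γτ₀ = 7.00365 × 12.38 ns = 86.7051 ns
d = βc·γτ₀ = 0.989754 × (2.998×10^8 m/s) × 8.67051×10^-8 s = 25.73 m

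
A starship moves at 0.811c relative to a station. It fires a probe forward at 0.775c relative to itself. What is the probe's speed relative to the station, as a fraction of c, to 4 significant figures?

Relativistic velocity addition: u = (u' + v)/(1 + u'v/c²)
= (0.775 + 0.811)/(1 + 0.775×0.811) = 1.586/1.62853 = 0.9739

u ≈ 0.9739c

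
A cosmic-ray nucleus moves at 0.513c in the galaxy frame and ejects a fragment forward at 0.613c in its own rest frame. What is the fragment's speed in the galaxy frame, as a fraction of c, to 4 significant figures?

Compose boost 2: (0.613 + 0.513)/(1 + 0.613×0.513) = 1.126/1.31447 = 0.8566

u ≈ 0.8566c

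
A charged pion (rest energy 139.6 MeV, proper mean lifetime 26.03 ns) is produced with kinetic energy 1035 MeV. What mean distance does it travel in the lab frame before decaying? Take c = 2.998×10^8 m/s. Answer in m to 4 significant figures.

γ = 1 + K/(m₀c²) = 1 + 1035/139.6 = 8.41404
β = √(1 − 1/γ²) = 0.992912
Dilated lifetime: γτ₀ = 8.41404 × 26.03 ns = 219.017 ns
d = βc·γτ₀ = 0.992912 × (2.998×10^8 m/s) × 2.19017×10^-7 s = 65.20 m

d ≈ 65.20 m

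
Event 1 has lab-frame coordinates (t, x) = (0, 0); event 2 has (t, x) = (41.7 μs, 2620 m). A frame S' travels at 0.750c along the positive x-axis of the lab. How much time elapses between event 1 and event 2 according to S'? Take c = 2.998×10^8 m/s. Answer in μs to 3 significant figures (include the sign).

Δt' ≈ 53.1 μs

γ = 1/√(1 − 0.750²) = 1.5119
Δt' = γ(Δt − vΔx/c²) = 1.5119 × (41.7 μs − 0.750×2620 m / (2.998×10^8 m/s))
= 1.5119 × (35.146 μs) = 53.1 μs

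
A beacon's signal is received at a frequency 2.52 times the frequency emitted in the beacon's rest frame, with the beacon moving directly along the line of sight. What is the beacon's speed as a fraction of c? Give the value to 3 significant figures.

f_obs/f_src = √((1+β)/(1−β)) = 2.52  ⇒  (1+β)/(1−β) = 6.3504
β = |1 − D²|/(1 + D²) = |1 − 6.3504|/(1 + 6.3504) = 0.728

β ≈ 0.728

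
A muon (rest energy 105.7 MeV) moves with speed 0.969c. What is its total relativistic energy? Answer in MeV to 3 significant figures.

E ≈ 428 MeV

γ = 1/√(1 − 0.969²) = 4.0476
E = γm₀c² = 4.0476 × 105.7 MeV = 428 MeV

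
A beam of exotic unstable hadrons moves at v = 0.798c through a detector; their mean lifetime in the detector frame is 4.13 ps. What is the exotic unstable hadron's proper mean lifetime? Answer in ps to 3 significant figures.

γ = 1/√(1 − 0.798²) = 1.6593
Proper time: τ₀ = Δt/γ = 4.13/1.6593 = 2.49 ps

τ₀ ≈ 2.49 ps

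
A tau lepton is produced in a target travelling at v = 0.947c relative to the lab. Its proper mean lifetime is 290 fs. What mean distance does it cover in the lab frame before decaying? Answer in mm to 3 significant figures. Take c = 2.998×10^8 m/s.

d ≈ 0.256 mm

γ = 1/√(1 − 0.947²) = 3.1130
Dilated lifetime: Δt = γτ₀ = 3.1130 × 290 fs = 902.77 fs
d = vΔt = 0.947c × 902.77 fs = 2.8391×10^8 m/s × 9.0277×10^-13 s = 0.256 mm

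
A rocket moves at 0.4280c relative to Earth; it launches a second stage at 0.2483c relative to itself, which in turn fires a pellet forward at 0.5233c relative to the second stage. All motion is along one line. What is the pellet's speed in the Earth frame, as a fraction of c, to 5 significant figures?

u ≈ 0.85963c

Compose boost 2: (0.2483 + 0.4280)/(1 + 0.2483×0.4280) = 0.67630/1.106272 = 0.6113323
Compose boost 3: (0.5233 + 0.6113323)/(1 + 0.5233×0.6113323) = 1.134632/1.319910 = 0.85963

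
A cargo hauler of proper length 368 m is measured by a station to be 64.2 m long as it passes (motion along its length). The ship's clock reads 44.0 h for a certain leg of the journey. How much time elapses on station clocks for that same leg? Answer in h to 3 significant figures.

Length contraction ⇒ γ = L₀/L = 368/64.2 = 5.7321
Time dilation: Δt = γτ₀ = 5.7321 × 44.0 h = 252 h

Δt ≈ 252 h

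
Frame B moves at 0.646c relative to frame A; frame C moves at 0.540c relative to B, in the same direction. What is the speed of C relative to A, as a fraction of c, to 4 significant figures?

Compose boost 2: (0.540 + 0.646)/(1 + 0.540×0.646) = 1.186/1.34884 = 0.8793

u ≈ 0.8793c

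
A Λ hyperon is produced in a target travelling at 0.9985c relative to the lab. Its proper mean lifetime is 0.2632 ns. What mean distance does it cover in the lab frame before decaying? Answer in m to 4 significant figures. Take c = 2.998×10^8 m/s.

γ = 1/√(1 − 0.9985²) = 18.2643
Dilated lifetime: Δt = γτ₀ = 18.2643 × 0.2632 ns = 4.80716 ns
d = vΔt = 0.9985c × 4.80716 ns = 2.99350×10^8 m/s × 4.80716×10^-9 s = 1.439 m

d ≈ 1.439 m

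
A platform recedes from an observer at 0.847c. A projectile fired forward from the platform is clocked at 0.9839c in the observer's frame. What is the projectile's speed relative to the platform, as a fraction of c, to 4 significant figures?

u' ≈ 0.8215c

Inverse velocity addition: u' = (u − v)/(1 − uv/c²)
= (0.9839 − 0.847)/(1 − 0.9839×0.847) = 0.1369/0.166637 = 0.8215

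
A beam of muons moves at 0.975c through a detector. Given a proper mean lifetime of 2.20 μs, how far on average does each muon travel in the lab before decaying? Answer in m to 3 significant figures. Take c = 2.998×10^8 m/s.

γ = 1/√(1 − 0.975²) = 4.5004
Dilated lifetime: Δt = γτ₀ = 4.5004 × 2.20 μs = 9.9008 μs
d = vΔt = 0.975c × 9.9008 μs = 2.9230×10^8 m/s × 9.9008×10^-6 s = 2890 m

d ≈ 2890 m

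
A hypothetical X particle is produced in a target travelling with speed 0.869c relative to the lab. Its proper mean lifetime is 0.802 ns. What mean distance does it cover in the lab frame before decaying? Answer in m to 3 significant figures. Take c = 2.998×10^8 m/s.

γ = 1/√(1 − 0.869²) = 2.0210
Dilated lifetime: Δt = γτ₀ = 2.0210 × 0.802 ns = 1.6208 ns
d = vΔt = 0.869c × 1.6208 ns = 2.6053×10^8 m/s × 1.6208×10^-9 s = 0.422 m

d ≈ 0.422 m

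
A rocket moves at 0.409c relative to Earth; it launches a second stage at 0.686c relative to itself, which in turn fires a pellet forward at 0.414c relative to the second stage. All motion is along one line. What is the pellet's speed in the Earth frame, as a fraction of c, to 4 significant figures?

Compose boost 2: (0.686 + 0.409)/(1 + 0.686×0.409) = 1.095/1.28057 = 0.855085
Compose boost 3: (0.414 + 0.855085)/(1 + 0.414×0.855085) = 1.26909/1.35401 = 0.9373

u ≈ 0.9373c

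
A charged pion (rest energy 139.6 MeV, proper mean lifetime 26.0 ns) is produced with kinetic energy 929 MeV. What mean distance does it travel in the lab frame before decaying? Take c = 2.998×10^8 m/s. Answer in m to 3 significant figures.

γ = 1 + K/(m₀c²) = 1 + 929/139.6 = 7.6547
β = √(1 − 1/γ²) = 0.99143
Dilated lifetime: γτ₀ = 7.6547 × 26.0 ns = 199.02 ns
d = βc·γτ₀ = 0.99143 × (2.998×10^8 m/s) × 1.9902×10^-7 s = 59.2 m

d ≈ 59.2 m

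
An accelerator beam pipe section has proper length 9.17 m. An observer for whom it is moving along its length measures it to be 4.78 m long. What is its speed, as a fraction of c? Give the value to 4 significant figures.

γ = L₀/L = 9.17/4.78 = 1.91841
β = √(1 − 1/γ²) = 0.8534

β ≈ 0.8534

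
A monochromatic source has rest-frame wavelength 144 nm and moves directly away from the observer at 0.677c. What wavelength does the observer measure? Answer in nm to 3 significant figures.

Relativistic Doppler: λ_obs = λ_src √((1+β)/(1−β))
= 144 × √(1.6770/0.32300) = 144 × 2.2786 = 328 nm

λ_obs ≈ 328 nm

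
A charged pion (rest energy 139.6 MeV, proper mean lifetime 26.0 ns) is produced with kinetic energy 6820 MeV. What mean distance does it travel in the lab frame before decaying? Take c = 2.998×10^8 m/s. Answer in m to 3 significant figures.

d ≈ 389 m

γ = 1 + K/(m₀c²) = 1 + 6820/139.6 = 49.854
β = √(1 − 1/γ²) = 0.99980
Dilated lifetime: γτ₀ = 49.854 × 26.0 ns = 1296.2 ns
d = βc·γτ₀ = 0.99980 × (2.998×10^8 m/s) × 1.2962×10^-6 s = 389 m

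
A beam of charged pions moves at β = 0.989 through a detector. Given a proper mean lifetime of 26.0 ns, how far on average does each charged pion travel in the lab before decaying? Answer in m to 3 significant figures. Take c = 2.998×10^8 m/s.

d ≈ 52.1 m

γ = 1/√(1 − 0.989²) = 6.7606
Dilated lifetime: Δt = γτ₀ = 6.7606 × 26.0 ns = 175.78 ns
d = vΔt = 0.989c × 175.78 ns = 2.9650×10^8 m/s × 1.7578×10^-7 s = 52.1 m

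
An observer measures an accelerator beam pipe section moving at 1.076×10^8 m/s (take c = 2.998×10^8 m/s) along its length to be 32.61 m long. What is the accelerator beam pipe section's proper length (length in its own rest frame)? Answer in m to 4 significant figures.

β = v/c = 1.076×10^8 / 2.998×10^8 = 0.358906
γ = 1/√(1 − 0.358906²) = 1.07138
L₀ = γL = 1.07138 × 32.61 = 34.94 m

L₀ ≈ 34.94 m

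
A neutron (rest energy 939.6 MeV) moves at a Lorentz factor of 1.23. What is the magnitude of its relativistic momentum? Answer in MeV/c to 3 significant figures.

p ≈ 673 MeV/c

β = √(1 − 1/γ²) = √(1 − 1/1.23²) = 0.58225
p = γβm₀c = 1.23 × 0.58225 × 939.6 MeV/c = 673 MeV/c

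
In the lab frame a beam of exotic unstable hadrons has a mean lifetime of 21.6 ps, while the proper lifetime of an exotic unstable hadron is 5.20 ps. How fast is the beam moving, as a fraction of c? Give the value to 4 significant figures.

γ = Δt/τ₀ = 21.6/5.20 = 4.15385
β = √(1 − 1/γ²) = √(1 − 1/4.15385²) = 0.9706

β ≈ 0.9706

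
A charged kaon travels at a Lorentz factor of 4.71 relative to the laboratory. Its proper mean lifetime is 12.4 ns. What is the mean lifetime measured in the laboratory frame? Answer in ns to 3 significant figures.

Δt ≈ 58.4 ns

γ = 4.71 (given)
Time dilation: Δt = γτ₀ = 4.71 × 12.4 ns = 58.4 ns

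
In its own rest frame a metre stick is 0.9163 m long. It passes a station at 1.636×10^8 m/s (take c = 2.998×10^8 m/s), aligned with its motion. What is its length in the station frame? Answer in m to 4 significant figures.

L ≈ 0.7678 m

β = v/c = 1.636×10^8 / 2.998×10^8 = 0.545697
γ = 1/√(1 − 0.545697²) = 1.19334
Length contraction: L = L₀/γ = 0.9163/1.19334 = 0.7678 m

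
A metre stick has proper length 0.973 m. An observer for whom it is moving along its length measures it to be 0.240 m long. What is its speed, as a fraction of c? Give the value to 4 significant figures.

γ = L₀/L = 0.973/0.240 = 4.05417
β = √(1 − 1/γ²) = 0.9691

β ≈ 0.9691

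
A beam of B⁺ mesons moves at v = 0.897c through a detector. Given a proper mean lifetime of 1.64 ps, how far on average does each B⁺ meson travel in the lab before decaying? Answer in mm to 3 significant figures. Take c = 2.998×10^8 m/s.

γ = 1/√(1 − 0.897²) = 2.2623
Dilated lifetime: Δt = γτ₀ = 2.2623 × 1.64 ps = 3.7102 ps
d = vΔt = 0.897c × 3.7102 ps = 2.6892×10^8 m/s × 3.7102×10^-12 s = 0.998 mm

d ≈ 0.998 mm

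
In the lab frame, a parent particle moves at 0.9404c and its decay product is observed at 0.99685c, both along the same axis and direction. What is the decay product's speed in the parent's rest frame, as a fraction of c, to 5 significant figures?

u' ≈ 0.90230c

Inverse velocity addition: u' = (u − v)/(1 − uv/c²)
= (0.99685 − 0.9404)/(1 − 0.99685×0.9404) = 0.056450/0.06256226 = 0.90230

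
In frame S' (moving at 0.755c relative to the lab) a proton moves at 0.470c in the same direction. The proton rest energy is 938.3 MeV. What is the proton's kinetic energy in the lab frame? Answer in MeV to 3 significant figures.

u_lab = (0.470 + 0.755)/(1 + 0.470×0.755) = 0.904159
γ = 1/√(1 − 0.904159²) = 2.3408
K = (γ − 1)m₀c² = (2.3408 − 1) × 938.3 = 1.3408 × 938.3 = 1260 MeV

K ≈ 1260 MeV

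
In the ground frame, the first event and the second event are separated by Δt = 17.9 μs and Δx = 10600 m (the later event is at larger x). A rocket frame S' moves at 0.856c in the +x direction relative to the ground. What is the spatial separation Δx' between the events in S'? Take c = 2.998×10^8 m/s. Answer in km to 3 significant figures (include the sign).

Δx' ≈ 11.6 km

γ = 1/√(1 − 0.856²) = 1.9343
Δx' = γ(Δx − vΔt) = 1.9343 × (10600 m − 0.856×(2.998×10^8 m/s)×17.9×10^-6 s)
= 1.9343 × (6006.3 m) = 11.6 km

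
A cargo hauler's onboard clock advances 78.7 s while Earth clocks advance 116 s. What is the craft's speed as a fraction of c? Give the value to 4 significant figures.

β ≈ 0.7346

γ = Δt/τ₀ = 116/78.7 = 1.47395
β = √(1 − 1/γ²) = √(1 − 1/1.47395²) = 0.7346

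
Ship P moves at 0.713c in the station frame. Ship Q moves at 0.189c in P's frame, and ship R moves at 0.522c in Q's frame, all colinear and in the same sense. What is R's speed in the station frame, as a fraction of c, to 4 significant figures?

Compose boost 2: (0.189 + 0.713)/(1 + 0.189×0.713) = 0.9020/1.13476 = 0.794884
Compose boost 3: (0.522 + 0.794884)/(1 + 0.522×0.794884) = 1.31688/1.41493 = 0.9307

u ≈ 0.9307c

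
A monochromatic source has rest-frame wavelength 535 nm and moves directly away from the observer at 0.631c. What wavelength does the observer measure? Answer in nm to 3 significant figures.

Relativistic Doppler: λ_obs = λ_src √((1+β)/(1−β))
= 535 × √(1.6310/0.36900) = 535 × 2.1024 = 1120 nm

λ_obs ≈ 1120 nm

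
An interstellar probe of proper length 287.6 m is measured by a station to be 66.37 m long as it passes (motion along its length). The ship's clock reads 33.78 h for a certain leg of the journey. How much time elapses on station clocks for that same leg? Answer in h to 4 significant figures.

Δt ≈ 146.4 h

Length contraction ⇒ γ = L₀/L = 287.6/66.37 = 4.33328
Time dilation: Δt = γτ₀ = 4.33328 × 33.78 h = 146.4 h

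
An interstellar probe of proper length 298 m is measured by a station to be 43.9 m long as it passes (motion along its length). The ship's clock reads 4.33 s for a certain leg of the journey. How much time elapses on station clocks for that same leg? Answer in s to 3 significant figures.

Δt ≈ 29.4 s

Length contraction ⇒ γ = L₀/L = 298/43.9 = 6.7882
Time dilation: Δt = γτ₀ = 6.7882 × 4.33 s = 29.4 s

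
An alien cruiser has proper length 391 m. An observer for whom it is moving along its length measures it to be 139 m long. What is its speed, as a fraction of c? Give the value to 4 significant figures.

γ = L₀/L = 391/139 = 2.81295
β = √(1 − 1/γ²) = 0.9347

β ≈ 0.9347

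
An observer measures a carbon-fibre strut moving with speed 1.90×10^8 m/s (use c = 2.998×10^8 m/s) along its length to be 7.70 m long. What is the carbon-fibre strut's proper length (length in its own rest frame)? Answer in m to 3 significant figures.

L₀ ≈ 9.95 m

β = v/c = 1.90×10^8 / 2.998×10^8 = 0.63376
γ = 1/√(1 − 0.63376²) = 1.2928
L₀ = γL = 1.2928 × 7.70 = 9.95 m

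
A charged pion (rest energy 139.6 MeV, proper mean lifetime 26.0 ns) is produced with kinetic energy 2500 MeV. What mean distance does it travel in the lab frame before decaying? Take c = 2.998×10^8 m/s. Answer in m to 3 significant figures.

γ = 1 + K/(m₀c²) = 1 + 2500/139.6 = 18.908
β = √(1 − 1/γ²) = 0.99860
Dilated lifetime: γτ₀ = 18.908 × 26.0 ns = 491.62 ns
d = βc·γτ₀ = 0.99860 × (2.998×10^8 m/s) × 4.9162×10^-7 s = 147 m

d ≈ 147 m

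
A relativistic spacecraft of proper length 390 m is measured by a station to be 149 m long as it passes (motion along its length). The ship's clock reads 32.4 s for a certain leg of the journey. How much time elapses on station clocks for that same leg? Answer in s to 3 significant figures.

Δt ≈ 84.8 s

Length contraction ⇒ γ = L₀/L = 390/149 = 2.6174
Time dilation: Δt = γτ₀ = 2.6174 × 32.4 s = 84.8 s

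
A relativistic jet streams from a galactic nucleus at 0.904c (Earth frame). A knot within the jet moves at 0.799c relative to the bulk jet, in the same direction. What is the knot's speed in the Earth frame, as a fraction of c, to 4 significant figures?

Relativistic velocity addition: u = (u' + v)/(1 + u'v/c²)
= (0.799 + 0.904)/(1 + 0.799×0.904) = 1.703/1.72230 = 0.9888

u ≈ 0.9888c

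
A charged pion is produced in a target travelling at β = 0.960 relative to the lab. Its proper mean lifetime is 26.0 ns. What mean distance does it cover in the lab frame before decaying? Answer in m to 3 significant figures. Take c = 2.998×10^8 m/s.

γ = 1/√(1 − 0.960²) = 3.5714
Dilated lifetime: Δt = γτ₀ = 3.5714 × 26.0 ns = 92.857 ns
d = vΔt = 0.960c × 92.857 ns = 2.8781×10^8 m/s × 9.2857×10^-8 s = 26.7 m

d ≈ 26.7 m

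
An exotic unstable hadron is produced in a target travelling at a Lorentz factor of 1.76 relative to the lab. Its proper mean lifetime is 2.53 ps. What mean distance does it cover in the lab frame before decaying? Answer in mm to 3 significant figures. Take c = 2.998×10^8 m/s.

β = √(1 − 1/γ²) = √(1 − 1/1.76²) = 0.82290
Dilated lifetime: Δt = γτ₀ = 1.76 × 2.53 ps = 4.4528 ps
d = vΔt = 0.82290c × 4.4528 ps = 2.4671×10^8 m/s × 4.4528×10^-12 s = 1.10 mm

d ≈ 1.10 mm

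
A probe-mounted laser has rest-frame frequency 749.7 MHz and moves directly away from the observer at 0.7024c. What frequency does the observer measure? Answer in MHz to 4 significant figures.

f_obs ≈ 313.5 MHz

Relativistic Doppler: f_obs = f_src √((1−β)/(1+β))
= 749.7 × √(0.297600/1.70240) = 749.7 × 0.418105 = 313.5 MHz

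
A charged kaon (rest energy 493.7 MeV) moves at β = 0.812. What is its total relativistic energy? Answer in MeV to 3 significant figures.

E ≈ 846 MeV

γ = 1/√(1 − 0.812²) = 1.7133
E = γm₀c² = 1.7133 × 493.7 MeV = 846 MeV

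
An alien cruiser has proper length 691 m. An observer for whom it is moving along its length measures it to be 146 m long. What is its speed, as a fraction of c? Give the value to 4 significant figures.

γ = L₀/L = 691/146 = 4.73288
β = √(1 − 1/γ²) = 0.9774

β ≈ 0.9774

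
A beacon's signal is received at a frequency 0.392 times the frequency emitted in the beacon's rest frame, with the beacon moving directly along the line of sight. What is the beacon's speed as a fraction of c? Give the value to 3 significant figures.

f_obs/f_src = √((1−β)/(1+β)) = 0.392  ⇒  (1−β)/(1+β) = 0.15366
β = |1 − D²|/(1 + D²) = |1 − 0.15366|/(1 + 0.15366) = 0.734

β ≈ 0.734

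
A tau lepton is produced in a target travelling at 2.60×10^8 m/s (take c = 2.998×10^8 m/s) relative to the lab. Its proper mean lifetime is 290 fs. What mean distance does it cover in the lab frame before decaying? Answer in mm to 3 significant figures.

d ≈ 0.151 mm

β = v/c = 2.60×10^8 / 2.998×10^8 = 0.86724
γ = 1/√(1 − 0.86724²) = 2.0085
Dilated lifetime: Δt = γτ₀ = 2.0085 × 290 fs = 582.47 fs
d = vΔt = 0.86724c × 582.47 fs = 2.6000×10^8 m/s × 5.8247×10^-13 s = 0.151 mm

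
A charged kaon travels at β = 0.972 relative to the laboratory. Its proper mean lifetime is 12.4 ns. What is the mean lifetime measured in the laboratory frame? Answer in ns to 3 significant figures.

Δt ≈ 52.8 ns

γ = 1/√(1 − 0.972²) = 4.2557
Time dilation: Δt = γτ₀ = 4.2557 × 12.4 ns = 52.8 ns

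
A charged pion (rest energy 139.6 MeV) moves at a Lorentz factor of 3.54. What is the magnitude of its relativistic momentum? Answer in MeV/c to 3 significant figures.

β = √(1 − 1/γ²) = √(1 − 1/3.54²) = 0.95927
p = γβm₀c = 3.54 × 0.95927 × 139.6 MeV/c = 474 MeV/c

p ≈ 474 MeV/c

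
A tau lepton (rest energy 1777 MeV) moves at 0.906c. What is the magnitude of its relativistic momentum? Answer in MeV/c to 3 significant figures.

p ≈ 3800 MeV/c

γ = 1/√(1 − 0.906²) = 2.3625
p = γβm₀c = 2.3625 × 0.906 × 1777 MeV/c = 3800 MeV/c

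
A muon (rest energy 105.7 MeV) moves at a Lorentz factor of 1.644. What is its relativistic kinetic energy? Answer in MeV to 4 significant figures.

γ = 1.644 (given)
K = (γ − 1)m₀c² = (1.644 − 1) × 105.7 MeV = 0.644000 × 105.7 MeV = 68.07 MeV

K ≈ 68.07 MeV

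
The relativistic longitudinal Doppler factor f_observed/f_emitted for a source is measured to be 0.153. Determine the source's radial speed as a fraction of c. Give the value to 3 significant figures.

f_obs/f_src = √((1−β)/(1+β)) = 0.153  ⇒  (1−β)/(1+β) = 0.023409
β = |1 − D²|/(1 + D²) = |1 − 0.023409|/(1 + 0.023409) = 0.954

β ≈ 0.954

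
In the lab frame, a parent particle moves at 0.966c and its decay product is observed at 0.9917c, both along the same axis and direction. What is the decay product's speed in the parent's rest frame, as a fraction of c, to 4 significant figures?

u' ≈ 0.6116c

Inverse velocity addition: u' = (u − v)/(1 − uv/c²)
= (0.9917 − 0.966)/(1 − 0.9917×0.966) = 0.02570/0.0420178 = 0.6116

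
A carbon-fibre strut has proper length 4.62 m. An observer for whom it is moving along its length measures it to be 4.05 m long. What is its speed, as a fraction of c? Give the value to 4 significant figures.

β ≈ 0.4812

γ = L₀/L = 4.62/4.05 = 1.14074
β = √(1 − 1/γ²) = 0.4812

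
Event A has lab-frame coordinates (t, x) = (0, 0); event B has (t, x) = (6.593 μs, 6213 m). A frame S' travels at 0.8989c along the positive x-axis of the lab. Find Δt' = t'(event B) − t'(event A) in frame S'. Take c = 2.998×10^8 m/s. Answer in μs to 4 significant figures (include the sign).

γ = 1/√(1 − 0.8989²) = 2.28230
Δt' = γ(Δt − vΔx/c²) = 2.28230 × (6.593 μs − 0.8989×6213 m / (2.998×10^8 m/s))
= 2.28230 × (-12.0356 μs) = -27.47 μs

Δt' ≈ -27.47 μs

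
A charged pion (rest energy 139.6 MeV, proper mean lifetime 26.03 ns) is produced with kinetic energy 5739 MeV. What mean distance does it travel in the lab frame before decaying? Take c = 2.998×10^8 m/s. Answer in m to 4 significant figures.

d ≈ 328.5 m

γ = 1 + K/(m₀c²) = 1 + 5739/139.6 = 42.1103
β = √(1 − 1/γ²) = 0.999718
Dilated lifetime: γτ₀ = 42.1103 × 26.03 ns = 1096.13 ns
d = βc·γτ₀ = 0.999718 × (2.998×10^8 m/s) × 1.09613×10^-6 s = 328.5 m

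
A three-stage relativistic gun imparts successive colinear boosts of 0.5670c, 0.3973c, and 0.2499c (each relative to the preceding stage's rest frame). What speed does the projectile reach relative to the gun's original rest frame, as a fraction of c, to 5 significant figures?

u ≈ 0.86649c

Compose boost 2: (0.3973 + 0.5670)/(1 + 0.3973×0.5670) = 0.96430/1.225269 = 0.7870108
Compose boost 3: (0.2499 + 0.7870108)/(1 + 0.2499×0.7870108) = 1.036911/1.196674 = 0.86649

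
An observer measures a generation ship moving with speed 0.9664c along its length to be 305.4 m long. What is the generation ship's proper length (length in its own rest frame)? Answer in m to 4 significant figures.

γ = 1/√(1 − 0.9664²) = 3.89040
L₀ = γL = 3.89040 × 305.4 = 1188 m

L₀ ≈ 1188 m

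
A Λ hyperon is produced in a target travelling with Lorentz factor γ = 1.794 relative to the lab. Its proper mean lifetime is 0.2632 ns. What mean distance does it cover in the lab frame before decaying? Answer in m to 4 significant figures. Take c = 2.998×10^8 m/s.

β = √(1 − 1/γ²) = √(1 − 1/1.794²) = 0.830235
Dilated lifetime: Δt = γτ₀ = 1.794 × 0.2632 ns = 0.472181 ns
d = vΔt = 0.830235c × 0.472181 ns = 2.48904×10^8 m/s × 4.72181×10^-10 s = 0.1175 m

d ≈ 0.1175 m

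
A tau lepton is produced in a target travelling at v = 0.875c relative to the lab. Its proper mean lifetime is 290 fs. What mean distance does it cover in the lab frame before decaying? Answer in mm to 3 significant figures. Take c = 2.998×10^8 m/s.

d ≈ 0.157 mm

γ = 1/√(1 − 0.875²) = 2.0656
Dilated lifetime: Δt = γτ₀ = 2.0656 × 290 fs = 599.02 fs
d = vΔt = 0.875c × 599.02 fs = 2.6232×10^8 m/s × 5.9902×10^-13 s = 0.157 mm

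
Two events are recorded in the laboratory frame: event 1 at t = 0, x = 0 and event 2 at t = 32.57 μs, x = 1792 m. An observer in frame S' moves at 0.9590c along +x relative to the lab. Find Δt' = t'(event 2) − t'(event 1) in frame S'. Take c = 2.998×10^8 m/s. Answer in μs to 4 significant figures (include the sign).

Δt' ≈ 94.70 μs

γ = 1/√(1 − 0.9590²) = 3.52851
Δt' = γ(Δt − vΔx/c²) = 3.52851 × (32.57 μs − 0.9590×1792 m / (2.998×10^8 m/s))
= 3.52851 × (26.8378 μs) = 94.70 μs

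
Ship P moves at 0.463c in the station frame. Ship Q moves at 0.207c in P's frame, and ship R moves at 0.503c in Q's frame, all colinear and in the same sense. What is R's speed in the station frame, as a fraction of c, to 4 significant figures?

u ≈ 0.8523c

Compose boost 2: (0.207 + 0.463)/(1 + 0.207×0.463) = 0.6700/1.09584 = 0.611403
Compose boost 3: (0.503 + 0.611403)/(1 + 0.503×0.611403) = 1.11440/1.30754 = 0.8523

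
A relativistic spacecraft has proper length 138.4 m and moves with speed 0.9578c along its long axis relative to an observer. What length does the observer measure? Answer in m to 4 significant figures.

L ≈ 39.78 m

γ = 1/√(1 − 0.9578²) = 3.47904
Length contraction: L = L₀/γ = 138.4/3.47904 = 39.78 m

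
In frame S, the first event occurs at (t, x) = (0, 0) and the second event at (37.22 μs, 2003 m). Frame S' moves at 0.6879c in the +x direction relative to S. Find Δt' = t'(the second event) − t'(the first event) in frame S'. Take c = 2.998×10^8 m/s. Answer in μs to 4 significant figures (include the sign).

γ = 1/√(1 − 0.6879²) = 1.37778
Δt' = γ(Δt − vΔx/c²) = 1.37778 × (37.22 μs − 0.6879×2003 m / (2.998×10^8 m/s))
= 1.37778 × (32.6241 μs) = 44.95 μs

Δt' ≈ 44.95 μs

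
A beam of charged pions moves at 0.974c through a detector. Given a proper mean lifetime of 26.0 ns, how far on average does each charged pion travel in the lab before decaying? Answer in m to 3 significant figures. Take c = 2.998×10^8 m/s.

γ = 1/√(1 − 0.974²) = 4.4141
Dilated lifetime: Δt = γτ₀ = 4.4141 × 26.0 ns = 114.77 ns
d = vΔt = 0.974c × 114.77 ns = 2.9201×10^8 m/s × 1.1477×10^-7 s = 33.5 m

d ≈ 33.5 m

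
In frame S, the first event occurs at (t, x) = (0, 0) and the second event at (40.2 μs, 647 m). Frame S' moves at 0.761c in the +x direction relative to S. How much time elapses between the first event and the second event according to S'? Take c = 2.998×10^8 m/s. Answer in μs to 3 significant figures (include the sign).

γ = 1/√(1 − 0.761²) = 1.5414
Δt' = γ(Δt − vΔx/c²) = 1.5414 × (40.2 μs − 0.761×647 m / (2.998×10^8 m/s))
= 1.5414 × (38.558 μs) = 59.4 μs

Δt' ≈ 59.4 μs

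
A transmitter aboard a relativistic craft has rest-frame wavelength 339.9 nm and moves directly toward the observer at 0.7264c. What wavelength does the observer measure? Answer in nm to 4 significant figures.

Relativistic Doppler: λ_obs = λ_src √((1−β)/(1+β))
= 339.9 × √(0.273600/1.72640) = 339.9 × 0.398096 = 135.3 nm

λ_obs ≈ 135.3 nm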